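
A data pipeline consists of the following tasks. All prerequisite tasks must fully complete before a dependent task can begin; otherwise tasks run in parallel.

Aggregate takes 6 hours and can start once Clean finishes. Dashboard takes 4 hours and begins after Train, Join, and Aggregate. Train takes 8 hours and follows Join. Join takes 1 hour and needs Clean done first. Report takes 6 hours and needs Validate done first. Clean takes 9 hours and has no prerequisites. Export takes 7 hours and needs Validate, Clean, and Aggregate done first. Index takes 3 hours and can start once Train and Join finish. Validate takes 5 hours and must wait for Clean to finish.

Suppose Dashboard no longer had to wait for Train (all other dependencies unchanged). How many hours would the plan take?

22

Before: longest chain Clean→Join→Train→Dashboard = 9+1+8+4 = 22, finish 22.
Without Train→Dashboard, Dashboard's earliest start moves from 18 to 15.
After: Clean→Aggregate→Export = 9+6+7 = 22 → 22 hours.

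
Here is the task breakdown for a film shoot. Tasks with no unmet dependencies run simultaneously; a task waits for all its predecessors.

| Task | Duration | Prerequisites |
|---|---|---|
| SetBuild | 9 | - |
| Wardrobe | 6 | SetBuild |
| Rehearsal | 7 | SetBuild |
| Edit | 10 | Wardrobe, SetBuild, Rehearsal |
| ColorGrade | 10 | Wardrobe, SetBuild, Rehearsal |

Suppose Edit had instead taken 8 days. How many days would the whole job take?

As given, the longest chain is SetBuild→Rehearsal→Edit = 9+7+10 = 26, so the finish is 26 days.
Edit lies on that path, so at 8 days the path becomes 24 days.
New critical path: SetBuild→Rehearsal→ColorGrade = 9+7+10 = 26 ⇒ 26 days.

26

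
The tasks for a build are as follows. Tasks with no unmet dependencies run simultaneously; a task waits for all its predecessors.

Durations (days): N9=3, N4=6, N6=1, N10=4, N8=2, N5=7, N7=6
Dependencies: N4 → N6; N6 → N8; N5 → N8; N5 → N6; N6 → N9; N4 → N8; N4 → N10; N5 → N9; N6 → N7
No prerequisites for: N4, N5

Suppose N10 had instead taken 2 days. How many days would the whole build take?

14

Critical path before the change: N5→N6→N7 = 7+1+6 = 14 giving 14 days.
N10 is off the critical path — its longest chain is 10 days, giving 4 of slack.
The critical path is still N5→N6→N7; finish is now 14 days.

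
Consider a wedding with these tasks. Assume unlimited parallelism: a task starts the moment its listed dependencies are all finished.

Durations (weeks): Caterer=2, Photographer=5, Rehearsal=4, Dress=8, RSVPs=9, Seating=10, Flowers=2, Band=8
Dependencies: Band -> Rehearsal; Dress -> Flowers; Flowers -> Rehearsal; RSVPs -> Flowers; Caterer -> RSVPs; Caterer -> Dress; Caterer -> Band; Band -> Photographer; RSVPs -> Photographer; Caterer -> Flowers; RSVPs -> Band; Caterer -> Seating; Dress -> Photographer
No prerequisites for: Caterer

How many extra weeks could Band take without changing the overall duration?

Caterer→RSVPs→Band→Photographer = 2+9+8+5 = 24 sets the makespan at 24 weeks.
The longest chain containing Band totals 24 weeks.
Slack of Band = 11 − 11 = 0 weeks.

0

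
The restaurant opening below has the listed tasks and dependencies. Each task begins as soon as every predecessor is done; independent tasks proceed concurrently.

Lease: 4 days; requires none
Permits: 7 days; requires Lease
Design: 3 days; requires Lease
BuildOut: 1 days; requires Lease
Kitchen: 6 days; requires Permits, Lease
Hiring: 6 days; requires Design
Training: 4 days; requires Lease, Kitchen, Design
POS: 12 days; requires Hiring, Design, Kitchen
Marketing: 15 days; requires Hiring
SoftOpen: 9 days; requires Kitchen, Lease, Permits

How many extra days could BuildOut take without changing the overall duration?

Lease→Permits→Kitchen→POS = 4+7+6+12 = 29 sets the makespan at 29 days.
The longest chain containing BuildOut totals 5 days.
Slack of BuildOut = 28 − 4 = 24 days.

24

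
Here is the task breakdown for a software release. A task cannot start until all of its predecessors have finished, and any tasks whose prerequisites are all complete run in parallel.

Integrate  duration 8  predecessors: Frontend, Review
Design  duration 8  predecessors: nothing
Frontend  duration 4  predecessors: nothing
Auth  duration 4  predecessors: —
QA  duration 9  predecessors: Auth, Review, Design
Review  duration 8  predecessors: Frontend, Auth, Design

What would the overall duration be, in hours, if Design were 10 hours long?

27

Actual critical path: Design→Review→QA = 8+8+9 = 25 ⇒ 25 hours.
Since Design is critical, the +2 change carries straight to that chain (now 27 hours).
No other chain overtakes it, so the finish is 27 hours.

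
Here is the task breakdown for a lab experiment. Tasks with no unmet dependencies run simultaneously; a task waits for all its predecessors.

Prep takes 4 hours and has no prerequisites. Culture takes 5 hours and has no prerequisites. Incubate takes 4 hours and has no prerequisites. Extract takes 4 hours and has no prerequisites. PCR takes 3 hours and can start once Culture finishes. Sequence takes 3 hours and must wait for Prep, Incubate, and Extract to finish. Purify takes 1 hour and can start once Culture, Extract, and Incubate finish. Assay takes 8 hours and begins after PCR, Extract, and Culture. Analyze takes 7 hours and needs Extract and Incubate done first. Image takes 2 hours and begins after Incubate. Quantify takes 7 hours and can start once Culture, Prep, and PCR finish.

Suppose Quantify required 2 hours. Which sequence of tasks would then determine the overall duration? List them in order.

Baseline: Culture→PCR→Assay = 5+3+8 = 16 → 16 hours.
The longest path through Quantify is only 15 hours, so Quantify has float 1.
That remains the longest chain; total 16 hours.

Culture, PCR, Assay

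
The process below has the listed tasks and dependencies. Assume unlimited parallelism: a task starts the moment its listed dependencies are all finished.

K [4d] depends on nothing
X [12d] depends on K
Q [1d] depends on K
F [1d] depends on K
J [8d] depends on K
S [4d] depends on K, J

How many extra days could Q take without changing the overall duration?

11

K→X = 4+12 = 16 sets the makespan at 16 days.
Longest path through Q: 5 days (earliest finish 5, latest finish 16).
Slack of Q = 15 − 4 = 11 days.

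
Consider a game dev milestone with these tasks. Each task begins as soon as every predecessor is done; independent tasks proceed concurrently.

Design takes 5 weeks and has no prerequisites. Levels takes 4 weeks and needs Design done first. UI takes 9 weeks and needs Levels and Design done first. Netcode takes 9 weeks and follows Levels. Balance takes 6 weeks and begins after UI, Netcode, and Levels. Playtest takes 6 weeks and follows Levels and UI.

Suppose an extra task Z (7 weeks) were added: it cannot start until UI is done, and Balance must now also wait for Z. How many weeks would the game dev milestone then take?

31

Originally the game dev milestone takes 24 weeks.
With Z inserted, Balance now waits for max(UI, Netcode, Levels, Z).
New critical path: Design→Levels→UI→Z→Balance = 5+4+9+7+6 = 31 ⇒ 31 weeks.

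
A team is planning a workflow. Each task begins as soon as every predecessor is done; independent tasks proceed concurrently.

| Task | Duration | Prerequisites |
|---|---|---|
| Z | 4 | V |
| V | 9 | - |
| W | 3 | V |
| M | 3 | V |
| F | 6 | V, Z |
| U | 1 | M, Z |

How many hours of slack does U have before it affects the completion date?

The longest chain is V→Z→F = 9+4+6 = 19; overall finish 19 hours.
U finishes as early as 14 and must finish by 19.
Float = 19 − 14 = 5.

5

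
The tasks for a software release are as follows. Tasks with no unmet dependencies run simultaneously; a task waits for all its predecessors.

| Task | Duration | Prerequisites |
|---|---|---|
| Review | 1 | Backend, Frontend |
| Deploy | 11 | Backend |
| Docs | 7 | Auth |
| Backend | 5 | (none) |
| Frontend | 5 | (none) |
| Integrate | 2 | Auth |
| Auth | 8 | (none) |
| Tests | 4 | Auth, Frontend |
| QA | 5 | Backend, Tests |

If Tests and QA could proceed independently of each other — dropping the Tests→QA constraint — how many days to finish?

16

Original critical path: Auth→Tests→QA = 8+4+5 = 17 ⇒ 17 days.
Without Tests→QA, QA's earliest start moves from 12 to 5.
The longest chain is now Backend→Deploy = 5+11 = 16, so the schedule takes 16 days.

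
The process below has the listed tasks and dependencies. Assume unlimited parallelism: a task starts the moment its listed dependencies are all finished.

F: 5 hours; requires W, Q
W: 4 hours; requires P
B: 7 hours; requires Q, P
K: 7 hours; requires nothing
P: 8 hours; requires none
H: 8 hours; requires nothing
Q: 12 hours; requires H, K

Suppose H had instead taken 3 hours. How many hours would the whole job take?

26

Critical path before the change: H→Q→B = 8+12+7 = 27 giving 27 hours.
Since H is critical, the -5 change carries straight to that chain (now 22 hours).
New critical path: K→Q→B = 7+12+7 = 26 ⇒ 26 hours.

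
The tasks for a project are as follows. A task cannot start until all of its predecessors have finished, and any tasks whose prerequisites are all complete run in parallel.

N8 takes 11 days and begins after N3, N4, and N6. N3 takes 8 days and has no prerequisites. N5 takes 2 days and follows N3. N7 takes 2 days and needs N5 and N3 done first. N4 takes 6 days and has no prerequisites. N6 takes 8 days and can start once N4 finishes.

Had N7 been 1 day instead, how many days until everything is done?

25

Actual critical path: N4→N6→N8 = 6+8+11 = 25 ⇒ 25 days.
N7 has 13 days of float (longest path through it is 12).
The critical path is still N4→N6→N8; finish is now 25 days.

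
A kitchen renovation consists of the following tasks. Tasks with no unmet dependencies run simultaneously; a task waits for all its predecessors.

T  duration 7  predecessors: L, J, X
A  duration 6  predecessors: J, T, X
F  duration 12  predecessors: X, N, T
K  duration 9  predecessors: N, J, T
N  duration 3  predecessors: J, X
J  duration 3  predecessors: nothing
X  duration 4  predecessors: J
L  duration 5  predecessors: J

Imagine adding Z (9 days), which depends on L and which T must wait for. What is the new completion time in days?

36

Originally the schedule takes 27 days.
With Z inserted, T now waits for max(L, J, X, Z).
New critical path: J→L→Z→T→F = 3+5+9+7+12 = 36 ⇒ 36 days.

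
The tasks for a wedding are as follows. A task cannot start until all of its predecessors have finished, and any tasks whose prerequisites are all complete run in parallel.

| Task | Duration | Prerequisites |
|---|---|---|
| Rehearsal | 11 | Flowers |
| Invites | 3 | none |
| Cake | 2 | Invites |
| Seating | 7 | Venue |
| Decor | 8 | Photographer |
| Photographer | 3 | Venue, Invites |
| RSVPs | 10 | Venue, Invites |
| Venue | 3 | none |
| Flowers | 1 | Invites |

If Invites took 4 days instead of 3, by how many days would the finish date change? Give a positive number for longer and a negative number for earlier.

1

As given, the longest chain is Invites→Flowers→Rehearsal = 3+1+11 = 15, so the finish is 15 days.
Invites is on the critical path; changing it to 4 makes that path 16 days.
The critical path is still Invites→Flowers→Rehearsal; finish is now 16 days.
Change in finish: 16 − 15 = +1 days.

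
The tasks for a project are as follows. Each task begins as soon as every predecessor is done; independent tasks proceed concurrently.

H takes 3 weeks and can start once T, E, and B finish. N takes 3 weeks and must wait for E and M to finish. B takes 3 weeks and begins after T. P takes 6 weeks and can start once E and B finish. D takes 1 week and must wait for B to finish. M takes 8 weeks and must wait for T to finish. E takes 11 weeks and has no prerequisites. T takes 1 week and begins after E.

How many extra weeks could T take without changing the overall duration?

The longest chain is E→T→M→N = 11+1+8+3 = 23; overall finish 23 weeks.
T finishes as early as 12 and must finish by 12.
Slack of T = 11 − 11 = 0 weeks.

0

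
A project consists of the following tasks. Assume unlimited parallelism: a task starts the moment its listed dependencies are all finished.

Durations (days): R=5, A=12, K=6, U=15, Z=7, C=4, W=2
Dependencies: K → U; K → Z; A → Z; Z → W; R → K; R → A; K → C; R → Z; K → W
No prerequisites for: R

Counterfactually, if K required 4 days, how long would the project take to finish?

26

Critical path before the change: R→K→U = 5+6+15 = 26 giving 26 days.
K is on the critical path; changing it to 4 makes that path 24 days.
New critical path: R→A→Z→W = 5+12+7+2 = 26 ⇒ 26 days.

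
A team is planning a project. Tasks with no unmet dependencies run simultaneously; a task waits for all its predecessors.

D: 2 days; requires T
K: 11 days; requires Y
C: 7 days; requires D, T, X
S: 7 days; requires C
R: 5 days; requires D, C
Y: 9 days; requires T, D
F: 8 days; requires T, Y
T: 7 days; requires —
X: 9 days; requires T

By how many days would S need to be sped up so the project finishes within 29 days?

Current finish: 30 days; target: 29.
S is on every critical path, so each day cut from S cuts the finish by one (this holds down to a finish of 29).
Need 30 − 29 = 1 day off S → S becomes 6 days, finish becomes 29.

1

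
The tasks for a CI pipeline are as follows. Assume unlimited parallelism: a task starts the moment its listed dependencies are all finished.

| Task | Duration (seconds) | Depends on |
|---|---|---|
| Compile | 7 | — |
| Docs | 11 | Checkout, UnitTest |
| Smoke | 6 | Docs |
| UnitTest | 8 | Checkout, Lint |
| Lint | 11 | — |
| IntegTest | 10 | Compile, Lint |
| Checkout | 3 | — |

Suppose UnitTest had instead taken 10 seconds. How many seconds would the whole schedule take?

38

Baseline: Lint→UnitTest→Docs→Smoke = 11+8+11+6 = 36 → 36 seconds.
UnitTest is on the critical path; changing it to 10 makes that path 38 seconds.
The critical path is still Lint→UnitTest→Docs→Smoke; finish is now 38 seconds.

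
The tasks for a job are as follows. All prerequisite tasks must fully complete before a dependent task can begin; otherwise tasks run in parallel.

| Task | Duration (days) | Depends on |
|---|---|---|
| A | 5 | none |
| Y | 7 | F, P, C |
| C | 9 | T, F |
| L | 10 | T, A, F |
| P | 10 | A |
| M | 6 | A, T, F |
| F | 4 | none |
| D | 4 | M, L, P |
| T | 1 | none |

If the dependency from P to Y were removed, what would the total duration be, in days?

20

Before: longest chain A→P→Y = 5+10+7 = 22, finish 22.
Without P→Y, Y's earliest start moves from 15 to 13.
The longest chain is now F→C→Y = 4+9+7 = 20, so the job takes 20 days.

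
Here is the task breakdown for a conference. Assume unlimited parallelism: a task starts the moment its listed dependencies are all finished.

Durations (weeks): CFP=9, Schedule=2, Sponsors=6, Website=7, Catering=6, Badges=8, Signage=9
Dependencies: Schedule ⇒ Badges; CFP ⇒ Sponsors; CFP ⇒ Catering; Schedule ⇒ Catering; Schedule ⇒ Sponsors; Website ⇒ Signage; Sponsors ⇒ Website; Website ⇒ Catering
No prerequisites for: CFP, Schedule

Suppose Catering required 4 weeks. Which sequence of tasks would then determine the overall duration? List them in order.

CFP, Sponsors, Website, Signage

The binding path is CFP→Sponsors→Website→Signage = 9+6+7+9 = 31; finish at 31 weeks.
Catering is off the critical path — its longest chain is 28 weeks, giving 3 of slack.
That remains the longest chain; total 31 weeks.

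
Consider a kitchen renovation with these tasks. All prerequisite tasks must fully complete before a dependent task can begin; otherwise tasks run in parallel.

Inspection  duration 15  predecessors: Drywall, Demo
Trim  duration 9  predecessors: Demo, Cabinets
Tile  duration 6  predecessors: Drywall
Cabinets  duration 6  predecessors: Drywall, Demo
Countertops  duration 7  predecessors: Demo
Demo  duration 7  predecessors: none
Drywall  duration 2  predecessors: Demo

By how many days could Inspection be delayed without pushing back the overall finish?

0

The longest chain is Demo→Drywall→Cabinets→Trim = 7+2+6+9 = 24; overall finish 24 days.
Longest path through Inspection: 24 days (earliest finish 24, latest finish 24).
Slack of Inspection = 9 − 9 = 0 days.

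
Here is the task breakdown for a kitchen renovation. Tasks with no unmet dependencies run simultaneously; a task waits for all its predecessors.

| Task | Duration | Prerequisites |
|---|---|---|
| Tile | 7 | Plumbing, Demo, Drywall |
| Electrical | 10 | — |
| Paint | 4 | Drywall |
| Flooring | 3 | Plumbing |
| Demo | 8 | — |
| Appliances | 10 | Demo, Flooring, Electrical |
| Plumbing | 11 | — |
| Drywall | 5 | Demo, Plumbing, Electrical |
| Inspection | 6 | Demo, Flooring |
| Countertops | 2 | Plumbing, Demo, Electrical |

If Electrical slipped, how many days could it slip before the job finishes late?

Plumbing→Flooring→Appliances = 11+3+10 = 24 sets the makespan at 24 days.
Longest path through Electrical: 22 days (earliest finish 10, latest finish 12).
Slack of Electrical = 2 − 0 = 2 days.

2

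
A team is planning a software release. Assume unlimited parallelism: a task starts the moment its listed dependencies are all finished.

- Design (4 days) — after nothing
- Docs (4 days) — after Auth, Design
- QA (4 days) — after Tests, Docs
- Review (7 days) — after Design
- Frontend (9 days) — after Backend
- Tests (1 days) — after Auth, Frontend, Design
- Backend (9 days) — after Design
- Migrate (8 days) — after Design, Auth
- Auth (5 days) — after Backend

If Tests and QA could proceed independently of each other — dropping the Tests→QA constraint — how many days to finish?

Original critical path: Design→Backend→Frontend→Tests→QA = 4+9+9+1+4 = 27 ⇒ 27 days.
Without Tests→QA, QA's earliest start moves from 23 to 22.
After: Design→Backend→Auth→Docs→QA = 4+9+5+4+4 = 26 → 26 days.

26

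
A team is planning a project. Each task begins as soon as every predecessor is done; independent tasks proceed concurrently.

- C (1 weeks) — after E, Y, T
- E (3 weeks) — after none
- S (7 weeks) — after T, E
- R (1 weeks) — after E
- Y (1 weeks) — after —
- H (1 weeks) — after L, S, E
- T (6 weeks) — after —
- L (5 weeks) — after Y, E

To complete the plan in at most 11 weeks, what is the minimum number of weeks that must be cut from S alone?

3

Current finish: 14 weeks; target: 11.
S is on every critical path, so each week cut from S cuts the finish by one (this holds down to a finish of 9).
Need 14 − 11 = 3 weeks off S → S becomes 4 weeks, finish becomes 11.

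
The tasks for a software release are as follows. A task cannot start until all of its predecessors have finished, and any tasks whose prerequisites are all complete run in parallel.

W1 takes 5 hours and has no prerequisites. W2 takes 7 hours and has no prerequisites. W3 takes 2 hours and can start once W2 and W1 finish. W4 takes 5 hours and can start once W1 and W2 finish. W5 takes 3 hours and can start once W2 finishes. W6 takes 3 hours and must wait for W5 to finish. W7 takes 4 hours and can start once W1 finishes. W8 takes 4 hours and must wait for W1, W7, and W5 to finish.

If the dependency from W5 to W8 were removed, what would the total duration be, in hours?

Before: longest chain W2→W5→W8 = 7+3+4 = 14, finish 14.
Without W5→W8, W8's earliest start moves from 10 to 9.
After: W1→W7→W8 = 5+4+4 = 13 → 13 hours.

13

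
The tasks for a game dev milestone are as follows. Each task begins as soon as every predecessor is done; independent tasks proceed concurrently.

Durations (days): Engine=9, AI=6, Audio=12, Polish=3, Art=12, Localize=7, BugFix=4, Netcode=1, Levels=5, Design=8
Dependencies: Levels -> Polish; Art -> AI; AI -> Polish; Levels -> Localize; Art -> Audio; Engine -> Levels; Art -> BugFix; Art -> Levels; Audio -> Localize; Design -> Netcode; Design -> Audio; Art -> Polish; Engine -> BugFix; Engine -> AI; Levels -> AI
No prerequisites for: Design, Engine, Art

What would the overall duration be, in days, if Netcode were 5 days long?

The binding path is Art→Audio→Localize = 12+12+7 = 31; finish at 31 days.
Netcode has 22 days of float (longest path through it is 9).
That remains the longest chain; total 31 days.

31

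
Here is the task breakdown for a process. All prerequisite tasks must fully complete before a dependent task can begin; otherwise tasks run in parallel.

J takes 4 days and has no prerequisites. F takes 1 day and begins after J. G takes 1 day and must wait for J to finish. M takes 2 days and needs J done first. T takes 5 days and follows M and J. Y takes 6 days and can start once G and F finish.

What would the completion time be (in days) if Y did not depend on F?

11

Before: longest chain J→F→Y = 4+1+6 = 11, finish 11.
Dropping F→Y doesn't change Y's earliest start (5); another predecessor still binds.
The longest chain is now J→G→Y = 4+1+6 = 11, so the job takes 11 days.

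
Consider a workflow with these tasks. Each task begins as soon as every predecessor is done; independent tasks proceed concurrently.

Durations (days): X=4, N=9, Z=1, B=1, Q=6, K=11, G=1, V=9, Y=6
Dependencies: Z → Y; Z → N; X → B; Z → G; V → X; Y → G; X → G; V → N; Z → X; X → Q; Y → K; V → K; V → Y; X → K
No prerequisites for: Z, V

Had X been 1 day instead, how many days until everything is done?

26

Critical path before the change: V→Y→K = 9+6+11 = 26 giving 26 days.
The longest path through X is only 24 days, so X has float 2.
The critical path is still V→Y→K; finish is now 26 days.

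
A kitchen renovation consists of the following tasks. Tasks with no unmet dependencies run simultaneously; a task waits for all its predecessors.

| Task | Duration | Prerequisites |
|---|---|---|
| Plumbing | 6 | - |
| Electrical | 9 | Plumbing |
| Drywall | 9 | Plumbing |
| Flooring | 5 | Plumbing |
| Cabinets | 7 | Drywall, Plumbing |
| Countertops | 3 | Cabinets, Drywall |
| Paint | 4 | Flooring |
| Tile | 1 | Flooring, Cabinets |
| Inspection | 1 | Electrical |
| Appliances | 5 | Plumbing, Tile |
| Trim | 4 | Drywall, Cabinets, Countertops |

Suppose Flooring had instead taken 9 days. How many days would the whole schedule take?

29

Actual critical path: Plumbing→Drywall→Cabinets→Countertops→Trim = 6+9+7+3+4 = 29 ⇒ 29 days.
The longest path through Flooring is only 17 days, so Flooring has float 12.
That remains the longest chain; total 29 days.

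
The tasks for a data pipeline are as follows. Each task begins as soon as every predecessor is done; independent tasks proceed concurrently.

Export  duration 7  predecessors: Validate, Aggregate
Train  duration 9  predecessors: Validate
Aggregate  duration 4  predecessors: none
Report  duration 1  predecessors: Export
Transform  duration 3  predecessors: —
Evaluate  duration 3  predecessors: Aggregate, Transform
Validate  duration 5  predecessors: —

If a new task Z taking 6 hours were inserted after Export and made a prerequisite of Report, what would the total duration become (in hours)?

19

Originally the project takes 14 hours.
With Z inserted, Report now waits for max(Export, Z).
New critical path: Validate→Export→Z→Report = 5+7+6+1 = 19 ⇒ 19 hours.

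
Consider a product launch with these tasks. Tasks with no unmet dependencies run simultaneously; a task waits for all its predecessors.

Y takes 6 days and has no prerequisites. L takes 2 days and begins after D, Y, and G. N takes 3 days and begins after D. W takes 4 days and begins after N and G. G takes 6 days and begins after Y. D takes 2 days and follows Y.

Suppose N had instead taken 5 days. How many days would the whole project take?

17

Actual critical path: Y→G→W = 6+6+4 = 16 ⇒ 16 days.
N is off the critical path — its longest chain is 15 days, giving 1 of slack.
Now Y→D→N→W = 6+2+5+4 = 17 is longest, so the finish becomes 17 days.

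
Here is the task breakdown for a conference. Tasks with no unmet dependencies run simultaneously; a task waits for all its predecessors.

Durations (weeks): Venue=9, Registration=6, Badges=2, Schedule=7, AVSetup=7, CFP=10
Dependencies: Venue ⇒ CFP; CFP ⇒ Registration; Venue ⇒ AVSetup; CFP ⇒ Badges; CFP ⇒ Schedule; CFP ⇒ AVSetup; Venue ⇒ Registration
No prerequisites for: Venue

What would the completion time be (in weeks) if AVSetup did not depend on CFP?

26

Before: longest chain Venue→CFP→Schedule = 9+10+7 = 26, finish 26.
Without CFP→AVSetup, AVSetup's earliest start moves from 19 to 9.
After: Venue→CFP→Schedule = 9+10+7 = 26 → 26 weeks.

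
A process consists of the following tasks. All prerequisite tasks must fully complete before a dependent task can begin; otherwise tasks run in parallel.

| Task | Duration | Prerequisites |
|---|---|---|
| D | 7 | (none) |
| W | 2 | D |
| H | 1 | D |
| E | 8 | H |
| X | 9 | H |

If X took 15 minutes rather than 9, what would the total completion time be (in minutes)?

23

The binding path is D→H→X = 7+1+9 = 17; finish at 17 minutes.
X lies on that path, so at 15 minutes the path becomes 23 minutes.
No other chain overtakes it, so the finish is 23 minutes.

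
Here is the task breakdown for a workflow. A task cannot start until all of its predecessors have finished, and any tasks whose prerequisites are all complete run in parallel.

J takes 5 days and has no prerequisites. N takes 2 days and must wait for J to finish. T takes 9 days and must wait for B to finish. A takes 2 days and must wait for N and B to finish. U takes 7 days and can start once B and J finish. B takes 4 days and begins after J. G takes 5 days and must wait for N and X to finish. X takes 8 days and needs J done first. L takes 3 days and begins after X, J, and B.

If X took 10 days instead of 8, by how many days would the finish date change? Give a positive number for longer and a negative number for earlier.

The binding path is J→X→G = 5+8+5 = 18; finish at 18 days.
Since X is critical, the +2 change carries straight to that chain (now 20 days).
No other chain overtakes it, so the finish is 20 days.
Change in finish: 20 − 18 = +2 days.

2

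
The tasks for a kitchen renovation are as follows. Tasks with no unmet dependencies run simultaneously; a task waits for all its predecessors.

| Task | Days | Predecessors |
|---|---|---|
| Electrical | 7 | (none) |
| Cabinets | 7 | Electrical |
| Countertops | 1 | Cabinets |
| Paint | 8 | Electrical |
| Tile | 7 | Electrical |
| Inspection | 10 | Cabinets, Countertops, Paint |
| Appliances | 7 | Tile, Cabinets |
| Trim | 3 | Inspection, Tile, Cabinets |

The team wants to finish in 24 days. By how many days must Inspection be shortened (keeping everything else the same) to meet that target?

Current finish: 28 days; target: 24.
Inspection is on every critical path, so each day cut from Inspection cuts the finish by one (this holds down to a finish of 21).
Need 28 − 24 = 4 days off Inspection → Inspection becomes 6 days, finish becomes 24.

4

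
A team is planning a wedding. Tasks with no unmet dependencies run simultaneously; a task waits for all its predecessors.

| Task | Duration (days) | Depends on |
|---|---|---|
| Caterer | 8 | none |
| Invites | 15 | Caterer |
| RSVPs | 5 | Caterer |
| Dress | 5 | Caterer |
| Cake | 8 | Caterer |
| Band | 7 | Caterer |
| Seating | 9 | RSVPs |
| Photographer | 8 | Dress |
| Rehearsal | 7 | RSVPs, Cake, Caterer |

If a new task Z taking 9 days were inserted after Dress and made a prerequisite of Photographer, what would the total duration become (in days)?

30

Originally the project takes 23 days.
With Z inserted, Photographer now waits for max(Dress, Z).
New critical path: Caterer→Dress→Z→Photographer = 8+5+9+8 = 30 ⇒ 30 days.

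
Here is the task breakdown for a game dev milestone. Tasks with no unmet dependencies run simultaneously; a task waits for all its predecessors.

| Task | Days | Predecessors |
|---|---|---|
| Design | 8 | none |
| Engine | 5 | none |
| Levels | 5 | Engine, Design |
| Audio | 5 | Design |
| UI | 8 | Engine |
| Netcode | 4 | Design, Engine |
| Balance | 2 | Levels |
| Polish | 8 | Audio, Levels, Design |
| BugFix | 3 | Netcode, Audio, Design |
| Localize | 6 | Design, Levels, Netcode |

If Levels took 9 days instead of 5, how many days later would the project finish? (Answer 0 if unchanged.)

4

As given, the longest chain is Design→Levels→Polish = 8+5+8 = 21, so the finish is 21 days.
Levels is on the critical path; changing it to 9 makes that path 25 days.
That remains the longest chain; total 25 days.
Change in finish: 25 − 21 = +4 days.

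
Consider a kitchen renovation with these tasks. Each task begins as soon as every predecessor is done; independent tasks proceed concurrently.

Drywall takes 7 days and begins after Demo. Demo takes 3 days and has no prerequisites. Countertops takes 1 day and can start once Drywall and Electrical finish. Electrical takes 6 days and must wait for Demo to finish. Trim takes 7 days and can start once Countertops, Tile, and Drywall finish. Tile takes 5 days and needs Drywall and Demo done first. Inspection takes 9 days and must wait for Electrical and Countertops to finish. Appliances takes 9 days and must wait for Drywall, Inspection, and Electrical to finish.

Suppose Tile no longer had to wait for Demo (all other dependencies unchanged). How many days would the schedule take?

Before: longest chain Demo→Drywall→Countertops→Inspection→Appliances = 3+7+1+9+9 = 29, finish 29.
Dropping Demo→Tile doesn't change Tile's earliest start (10); another predecessor still binds.
New critical path: Demo→Drywall→Countertops→Inspection→Appliances = 3+7+1+9+9 = 29 ⇒ 29 days.

29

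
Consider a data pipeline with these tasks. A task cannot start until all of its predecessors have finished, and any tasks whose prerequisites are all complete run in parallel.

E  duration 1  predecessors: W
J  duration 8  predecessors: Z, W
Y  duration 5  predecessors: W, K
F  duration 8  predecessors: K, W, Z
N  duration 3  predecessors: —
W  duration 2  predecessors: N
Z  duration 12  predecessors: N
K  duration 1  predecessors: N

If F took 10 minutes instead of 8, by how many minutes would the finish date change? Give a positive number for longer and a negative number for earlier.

2

The binding path is N→Z→F = 3+12+8 = 23; finish at 23 minutes.
F is on the critical path; changing it to 10 makes that path 25 minutes.
No other chain overtakes it, so the finish is 25 minutes.
Change in finish: 25 − 23 = +2 minutes.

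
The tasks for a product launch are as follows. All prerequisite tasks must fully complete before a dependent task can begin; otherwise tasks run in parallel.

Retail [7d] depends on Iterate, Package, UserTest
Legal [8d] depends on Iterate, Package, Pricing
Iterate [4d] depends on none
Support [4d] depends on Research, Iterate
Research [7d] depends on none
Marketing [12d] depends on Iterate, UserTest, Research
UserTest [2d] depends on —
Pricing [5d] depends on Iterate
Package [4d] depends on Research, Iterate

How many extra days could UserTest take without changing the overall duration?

Critical path: Research→Package→Legal = 7+4+8 = 19, so the finish is 19 days.
Longest path through UserTest: 14 days (earliest finish 2, latest finish 7).
Float = 19 − 14 = 5.

5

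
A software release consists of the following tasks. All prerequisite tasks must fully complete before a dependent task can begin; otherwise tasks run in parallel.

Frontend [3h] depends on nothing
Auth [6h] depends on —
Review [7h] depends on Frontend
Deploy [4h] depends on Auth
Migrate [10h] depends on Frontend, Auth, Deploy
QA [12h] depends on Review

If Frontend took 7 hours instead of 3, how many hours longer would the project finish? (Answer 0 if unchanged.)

4

Critical path before the change: Frontend→Review→QA = 3+7+12 = 22 giving 22 hours.
Since Frontend is critical, the +4 change carries straight to that chain (now 26 hours).
That remains the longest chain; total 26 hours.
Change in finish: 26 − 22 = +4 hours.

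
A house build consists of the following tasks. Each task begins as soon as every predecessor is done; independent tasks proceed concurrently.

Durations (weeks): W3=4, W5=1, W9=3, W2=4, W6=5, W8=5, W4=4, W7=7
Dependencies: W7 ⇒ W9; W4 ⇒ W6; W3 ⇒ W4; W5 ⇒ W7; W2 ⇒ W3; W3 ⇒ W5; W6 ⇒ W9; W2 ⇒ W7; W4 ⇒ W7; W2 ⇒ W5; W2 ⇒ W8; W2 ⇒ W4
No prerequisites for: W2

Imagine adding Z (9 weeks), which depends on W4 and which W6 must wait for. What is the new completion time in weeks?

29

Originally the schedule takes 22 weeks.
With Z inserted, W6 now waits for max(W4, Z).
New critical path: W2→W3→W4→Z→W6→W9 = 4+4+4+9+5+3 = 29 ⇒ 29 weeks.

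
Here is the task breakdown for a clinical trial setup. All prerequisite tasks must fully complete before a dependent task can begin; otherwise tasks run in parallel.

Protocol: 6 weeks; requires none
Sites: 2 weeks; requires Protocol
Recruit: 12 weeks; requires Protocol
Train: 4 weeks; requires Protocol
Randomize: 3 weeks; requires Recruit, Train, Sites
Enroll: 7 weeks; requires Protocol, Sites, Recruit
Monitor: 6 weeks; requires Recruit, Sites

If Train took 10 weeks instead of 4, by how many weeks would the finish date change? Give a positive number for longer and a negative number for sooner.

0

Actual critical path: Protocol→Recruit→Enroll = 6+12+7 = 25 ⇒ 25 weeks.
Train is off the critical path — its longest chain is 13 weeks, giving 12 of slack.
The critical path is still Protocol→Recruit→Enroll; finish is now 25 weeks.
Change in finish: 25 − 25 = +0 weeks.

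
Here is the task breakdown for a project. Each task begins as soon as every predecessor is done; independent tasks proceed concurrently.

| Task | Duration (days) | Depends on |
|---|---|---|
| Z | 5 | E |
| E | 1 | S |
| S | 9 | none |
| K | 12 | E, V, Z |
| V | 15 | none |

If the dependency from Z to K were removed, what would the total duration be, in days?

27

With the dependency in place, V→K = 15+12 = 27 sets the finish at 27 days.
Dropping Z→K doesn't change K's earliest start (15); another predecessor still binds.
New critical path: V→K = 15+12 = 27 ⇒ 27 days.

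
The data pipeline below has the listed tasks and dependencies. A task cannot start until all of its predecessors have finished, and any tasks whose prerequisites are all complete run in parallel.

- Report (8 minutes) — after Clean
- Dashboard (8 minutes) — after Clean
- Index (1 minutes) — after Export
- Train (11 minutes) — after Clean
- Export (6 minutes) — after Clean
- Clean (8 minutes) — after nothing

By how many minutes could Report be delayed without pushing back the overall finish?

Critical path: Clean→Train = 8+11 = 19, so the finish is 19 minutes.
Report finishes as early as 16 and must finish by 19.
So Report can slip 19 − 16 = 3 minutes.

3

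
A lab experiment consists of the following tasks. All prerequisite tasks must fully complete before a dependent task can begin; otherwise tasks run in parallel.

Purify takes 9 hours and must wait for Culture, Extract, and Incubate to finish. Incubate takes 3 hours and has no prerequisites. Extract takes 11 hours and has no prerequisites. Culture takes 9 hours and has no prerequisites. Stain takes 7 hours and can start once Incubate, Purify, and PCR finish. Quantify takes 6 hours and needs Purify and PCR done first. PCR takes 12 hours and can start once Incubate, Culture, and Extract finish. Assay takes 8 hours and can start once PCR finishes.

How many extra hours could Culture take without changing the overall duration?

2

Extract→PCR→Assay = 11+12+8 = 31 sets the makespan at 31 hours.
The longest chain containing Culture totals 29 hours.
So Culture can slip 11 − 9 = 2 hours.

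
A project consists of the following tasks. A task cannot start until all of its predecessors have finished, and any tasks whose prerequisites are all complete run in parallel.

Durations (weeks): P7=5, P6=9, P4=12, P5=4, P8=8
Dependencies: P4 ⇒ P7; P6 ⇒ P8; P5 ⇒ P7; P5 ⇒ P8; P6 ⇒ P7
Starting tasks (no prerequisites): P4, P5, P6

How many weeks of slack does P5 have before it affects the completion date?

P4→P7 = 12+5 = 17 sets the makespan at 17 weeks.
The longest chain containing P5 totals 12 weeks.
So P5 can slip 9 − 4 = 5 weeks.

5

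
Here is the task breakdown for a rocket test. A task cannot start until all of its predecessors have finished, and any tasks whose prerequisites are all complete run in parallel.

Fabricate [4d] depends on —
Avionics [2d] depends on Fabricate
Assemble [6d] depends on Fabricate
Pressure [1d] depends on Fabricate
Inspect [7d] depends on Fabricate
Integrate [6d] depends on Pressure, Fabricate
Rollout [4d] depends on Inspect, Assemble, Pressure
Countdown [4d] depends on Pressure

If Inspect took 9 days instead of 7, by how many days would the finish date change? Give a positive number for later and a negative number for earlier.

Critical path before the change: Fabricate→Inspect→Rollout = 4+7+4 = 15 giving 15 days.
Inspect is on the critical path; changing it to 9 makes that path 17 days.
That remains the longest chain; total 17 days.
Change in finish: 17 − 15 = +2 days.

2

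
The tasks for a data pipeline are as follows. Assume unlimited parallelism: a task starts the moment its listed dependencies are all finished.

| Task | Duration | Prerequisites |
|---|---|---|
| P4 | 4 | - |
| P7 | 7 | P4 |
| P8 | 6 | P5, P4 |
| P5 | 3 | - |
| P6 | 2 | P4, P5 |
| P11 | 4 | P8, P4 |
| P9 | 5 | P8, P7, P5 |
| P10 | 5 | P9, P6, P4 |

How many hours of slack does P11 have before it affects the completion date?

7

P4→P7→P9→P10 = 4+7+5+5 = 21 sets the makespan at 21 hours.
P11 finishes as early as 14 and must finish by 21.
Float = 21 − 14 = 7.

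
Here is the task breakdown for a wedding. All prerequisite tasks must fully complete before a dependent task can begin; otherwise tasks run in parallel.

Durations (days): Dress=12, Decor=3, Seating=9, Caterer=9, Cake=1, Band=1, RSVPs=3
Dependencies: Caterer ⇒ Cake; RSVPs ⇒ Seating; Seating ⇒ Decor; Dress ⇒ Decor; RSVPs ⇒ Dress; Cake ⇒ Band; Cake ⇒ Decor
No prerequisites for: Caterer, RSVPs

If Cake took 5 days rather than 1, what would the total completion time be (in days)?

Actual critical path: RSVPs→Dress→Decor = 3+12+3 = 18 ⇒ 18 days.
The longest path through Cake is only 13 days, so Cake has float 5.
The critical path is still RSVPs→Dress→Decor; finish is now 18 days.

18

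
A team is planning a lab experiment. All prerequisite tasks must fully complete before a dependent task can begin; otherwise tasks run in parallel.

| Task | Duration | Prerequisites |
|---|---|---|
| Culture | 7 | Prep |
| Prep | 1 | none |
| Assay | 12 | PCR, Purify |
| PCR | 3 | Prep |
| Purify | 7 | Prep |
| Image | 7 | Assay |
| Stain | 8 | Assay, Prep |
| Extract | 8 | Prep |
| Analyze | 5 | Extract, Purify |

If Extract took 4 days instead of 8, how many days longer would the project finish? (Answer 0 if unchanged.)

0

Baseline: Prep→Purify→Assay→Stain = 1+7+12+8 = 28 → 28 days.
The longest path through Extract is only 14 days, so Extract has float 14.
That remains the longest chain; total 28 days.
Change in finish: 28 − 28 = +0 days.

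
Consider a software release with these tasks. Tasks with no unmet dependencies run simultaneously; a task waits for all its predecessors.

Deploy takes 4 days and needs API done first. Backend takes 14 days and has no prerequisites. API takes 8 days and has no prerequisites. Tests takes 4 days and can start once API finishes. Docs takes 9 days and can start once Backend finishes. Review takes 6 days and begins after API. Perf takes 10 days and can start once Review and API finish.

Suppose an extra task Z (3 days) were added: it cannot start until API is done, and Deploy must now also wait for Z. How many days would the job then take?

24

Originally the job takes 24 days.
With Z inserted, Deploy now waits for max(API, Z).
New critical path: API→Review→Perf = 8+6+10 = 24 ⇒ 24 days.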